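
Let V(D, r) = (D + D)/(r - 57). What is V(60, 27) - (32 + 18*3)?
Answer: -90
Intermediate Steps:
V(D, r) = 2*D/(-57 + r) (V(D, r) = (2*D)/(-57 + r) = 2*D/(-57 + r))
V(60, 27) - (32 + 18*3) = 2*60/(-57 + 27) - (32 + 18*3) = 2*60/(-30) - (32 + 54) = 2*60*(-1/30) - 1*86 = -4 - 86 = -90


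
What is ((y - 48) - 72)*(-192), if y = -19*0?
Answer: 23040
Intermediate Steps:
y = 0
((y - 48) - 72)*(-192) = ((0 - 48) - 72)*(-192) = (-48 - 72)*(-192) = -120*(-192) = 23040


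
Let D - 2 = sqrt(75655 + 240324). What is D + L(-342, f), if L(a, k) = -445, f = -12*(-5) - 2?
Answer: -443 + sqrt(315979) ≈ 119.12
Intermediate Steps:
f = 58 (f = 60 - 2 = 58)
D = 2 + sqrt(315979) (D = 2 + sqrt(75655 + 240324) = 2 + sqrt(315979) ≈ 564.12)
D + L(-342, f) = (2 + sqrt(315979)) - 445 = -443 + sqrt(315979)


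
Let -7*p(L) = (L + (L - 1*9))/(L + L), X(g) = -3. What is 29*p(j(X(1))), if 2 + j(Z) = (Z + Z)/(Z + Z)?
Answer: -319/14 ≈ -22.786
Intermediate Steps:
j(Z) = -1 (j(Z) = -2 + (Z + Z)/(Z + Z) = -2 + (2*Z)/((2*Z)) = -2 + (2*Z)*(1/(2*Z)) = -2 + 1 = -1)
p(L) = -(-9 + 2*L)/(14*L) (p(L) = -(L + (L - 1*9))/(7*(L + L)) = -(L + (L - 9))/(7*(2*L)) = -(L + (-9 + L))*1/(2*L)/7 = -(-9 + 2*L)*1/(2*L)/7 = -(-9 + 2*L)/(14*L))
29*p(j(X(1))) = 29*((1/14)*(9 - 2*(-1))/(-1)) = 29*((1/14)*(-1)*(9 + 2)) = 29*((1/14)*(-1)*11) = 29*(-11/14) = -319/14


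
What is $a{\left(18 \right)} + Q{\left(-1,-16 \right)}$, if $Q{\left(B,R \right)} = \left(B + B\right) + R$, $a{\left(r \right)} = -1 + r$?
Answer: $-1$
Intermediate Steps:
$Q{\left(B,R \right)} = R + 2 B$ ($Q{\left(B,R \right)} = 2 B + R = R + 2 B$)
$a{\left(18 \right)} + Q{\left(-1,-16 \right)} = \left(-1 + 18\right) + \left(-16 + 2 \left(-1\right)\right) = 17 - 18 = -1$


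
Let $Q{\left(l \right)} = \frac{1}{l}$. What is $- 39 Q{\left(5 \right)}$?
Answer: $- \frac{39}{5} \approx -7.8$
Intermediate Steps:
$- 39 Q{\left(5 \right)} = - \frac{39}{5}$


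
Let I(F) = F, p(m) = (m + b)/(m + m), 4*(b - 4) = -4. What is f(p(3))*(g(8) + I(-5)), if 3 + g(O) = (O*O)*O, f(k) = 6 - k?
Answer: 2520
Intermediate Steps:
b = 3 (b = 4 + (1/4)*(-4) = 4 - 1 = 3)
p(m) = (3 + m)/(2*m) (p(m) = (m + 3)/(m + m) = (3 + m)/((2*m)) = (3 + m)*(1/(2*m)) = (3 + m)/(2*m))
g(O) = -3 + O**3 (g(O) = -3 + (O*O)*O = -3 + O**2*O = -3 + O**3)
f(p(3))*(g(8) + I(-5)) = (6 - (3 + 3)/(2*3))*((-3 + 8**3) - 5) = (6 - 6/(2*3))*((-3 + 512) - 5) = (6 - 1*1)*(509 - 5) = (6 - 1)*504 = 5*504 = 2520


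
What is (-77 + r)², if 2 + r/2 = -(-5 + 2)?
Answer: 5625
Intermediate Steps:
r = 2 (r = -4 + 2*(-(-5 + 2)) = -4 + 2*(-1*(-3)) = -4 + 2*3 = -4 + 6 = 2)
(-77 + r)² = (-77 + 2)² = (-75)² = 5625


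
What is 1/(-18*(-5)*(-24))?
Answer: -1/2160 ≈ -0.00046296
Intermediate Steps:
1/(-18*(-5)*(-24)) = 1/(90*(-24)) = 1/(-2160) = -1/2160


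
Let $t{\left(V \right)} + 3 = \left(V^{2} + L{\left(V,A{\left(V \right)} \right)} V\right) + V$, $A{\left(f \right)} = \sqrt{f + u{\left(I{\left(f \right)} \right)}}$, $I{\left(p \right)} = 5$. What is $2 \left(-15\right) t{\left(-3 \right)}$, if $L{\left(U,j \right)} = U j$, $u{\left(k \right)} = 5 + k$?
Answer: $-90 - 270 \sqrt{7} \approx -804.35$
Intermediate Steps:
$A{\left(f \right)} = \sqrt{10 + f}$ ($A{\left(f \right)} = \sqrt{f + \left(5 + 5\right)} = \sqrt{f + 10} = \sqrt{10 + f}$)
$t{\left(V \right)} = -3 + V + V^{2} + V^{2} \sqrt{10 + V}$ ($t{\left(V \right)} = -3 + \left(\left(V^{2} + V \sqrt{10 + V} V\right) + V\right) = -3 + \left(\left(V^{2} + V^{2} \sqrt{10 + V}\right) + V\right) = -3 + \left(V + V^{2} + V^{2} \sqrt{10 + V}\right) = -3 + V + V^{2} + V^{2} \sqrt{10 + V}$)
$2 \left(-15\right) t{\left(-3 \right)} = 2 \left(-15\right) \left(-3 - 3 + \left(-3\right)^{2} + \left(-3\right)^{2} \sqrt{10 - 3}\right) = - 30 \left(-3 - 3 + 9 + 9 \sqrt{7}\right) = - 30 \left(3 + 9 \sqrt{7}\right) = -90 - 270 \sqrt{7}$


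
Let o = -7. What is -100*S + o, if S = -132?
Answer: 13193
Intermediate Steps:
-100*S + o = -100*(-132) - 7 = 13200 - 7 = 13193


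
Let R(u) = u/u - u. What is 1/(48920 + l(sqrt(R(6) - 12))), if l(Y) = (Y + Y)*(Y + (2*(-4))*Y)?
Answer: 1/49158 ≈ 2.0343e-5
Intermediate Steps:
R(u) = 1 - u
l(Y) = -14*Y**2 (l(Y) = (2*Y)*(Y - 8*Y) = (2*Y)*(-7*Y) = -14*Y**2)
1/(48920 + l(sqrt(R(6) - 12))) = 1/(48920 - (-154 - 84)) = 1/(48920 - 14*(sqrt((1 - 6) - 12))**2) = 1/(48920 - 14*(sqrt(-5 - 12))**2) = 1/(48920 - 14*(sqrt(-17))**2) = 1/(48920 - 14*(I*sqrt(17))**2) = 1/(48920 - 14*(-17)) = 1/(48920 + 238) = 1/49158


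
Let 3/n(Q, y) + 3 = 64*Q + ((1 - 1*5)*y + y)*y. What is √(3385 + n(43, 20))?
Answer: 2*√2030494258/1549 ≈ 58.181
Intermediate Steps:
n(Q, y) = 3/(-3 - 3*y² + 64*Q) (n(Q, y) = 3/(-3 + (64*Q + ((1 - 1*5)*y + y)*y)) = 3/(-3 + (64*Q + ((1 - 5)*y + y)*y)) = 3/(-3 + (64*Q + (-4*y + y)*y)) = 3/(-3 + (64*Q + (-3*y)*y)) = 3/(-3 + (64*Q - 3*y²)) = 3/(-3 + (-3*y² + 64*Q)) = 3/(-3 - 3*y² + 64*Q))
√(3385 + n(43, 20)) = √(3385 - 3/(3 - 64*43 + 3*20²)) = √(3385 - 3/(3 - 2752 + 3*400)) = √(3385 - 3/(3 - 2752 + 1200)) = √(3385 - 3/(-1549)) = √(3385 - 3*(-1/1549)) = √(3385 + 3/1549) = √(5243368/1549) = 2*√2030494258/1549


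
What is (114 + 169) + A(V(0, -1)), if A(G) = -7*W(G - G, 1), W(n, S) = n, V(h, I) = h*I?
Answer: 283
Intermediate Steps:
V(h, I) = I*h
A(G) = 0 (A(G) = -7*(G - G) = -7*0 = 0)
(114 + 169) + A(V(0, -1)) = (114 + 169) + 0 = 283 + 0 = 283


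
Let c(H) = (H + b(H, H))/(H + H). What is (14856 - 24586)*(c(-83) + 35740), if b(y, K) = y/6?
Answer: -2086535255/6 ≈ -3.4776e+8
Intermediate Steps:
b(y, K) = y/6 (b(y, K) = y*(1/6) = y/6)
c(H) = 7/12 (c(H) = (H + H/6)/(H + H) = (7*H/6)/((2*H)) = (7*H/6)*(1/(2*H)) = 7/12)
(14856 - 24586)*(c(-83) + 35740) = (14856 - 24586)*(7/12 + 35740) = -9730*428887/12 = -2086535255/6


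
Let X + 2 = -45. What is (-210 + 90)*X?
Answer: 5640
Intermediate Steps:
X = -47 (X = -2 - 45 = -47)
(-210 + 90)*X = (-210 + 90)*(-47) = -120*(-47) = 5640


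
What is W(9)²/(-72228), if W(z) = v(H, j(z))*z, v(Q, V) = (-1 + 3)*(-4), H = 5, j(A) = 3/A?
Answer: -432/6019 ≈ -0.071773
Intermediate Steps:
v(Q, V) = -8 (v(Q, V) = 2*(-4) = -8)
W(z) = -8*z
W(9)²/(-72228) = (-8*9)²/(-72228) = (-72)²*(-1/72228) = 5184*(-1/72228) = -432/6019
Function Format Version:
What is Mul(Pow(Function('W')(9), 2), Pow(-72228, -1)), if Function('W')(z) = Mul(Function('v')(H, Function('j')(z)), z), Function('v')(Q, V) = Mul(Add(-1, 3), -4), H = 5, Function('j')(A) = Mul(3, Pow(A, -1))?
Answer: Rational(-432, 6019) ≈ -0.071773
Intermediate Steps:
Function('v')(Q, V) = -8 (Function('v')(Q, V) = Mul(2, -4) = -8)
Function('W')(z) = Mul(-8, z)
Mul(Pow(Function('W')(9), 2), Pow(-72228, -1)) = Mul(Pow(Mul(-8, 9), 2), Pow(-72228, -1)) = Mul(Pow(-72, 2), Rational(-1, 72228)) = Mul(5184, Rational(-1, 72228)) = Rational(-432, 6019)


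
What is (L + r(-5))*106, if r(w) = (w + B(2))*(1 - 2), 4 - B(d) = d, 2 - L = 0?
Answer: 530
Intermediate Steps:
L = 2 (L = 2 - 1*0 = 2 + 0 = 2)
B(d) = 4 - d
r(w) = -2 - w (r(w) = (w + (4 - 1*2))*(1 - 2) = (w + (4 - 2))*(-1) = (w + 2)*(-1) = (2 + w)*(-1) = -2 - w)
(L + r(-5))*106 = (2 + (-2 - 1*(-5)))*106 = (2 + (-2 + 5))*106 = (2 + 3)*106 = 5*106 = 530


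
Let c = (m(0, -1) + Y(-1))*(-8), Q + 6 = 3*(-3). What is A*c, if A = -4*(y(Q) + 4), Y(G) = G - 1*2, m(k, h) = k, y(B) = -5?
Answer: 96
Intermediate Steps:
Q = -15 (Q = -6 + 3*(-3) = -6 - 9 = -15)
Y(G) = -2 + G (Y(G) = G - 2 = -2 + G)
c = 24 (c = (0 + (-2 - 1))*(-8) = (0 - 3)*(-8) = -3*(-8) = 24)
A = 4 (A = -4*(-5 + 4) = -4*(-1) = 4)
A*c = 4*24 = 96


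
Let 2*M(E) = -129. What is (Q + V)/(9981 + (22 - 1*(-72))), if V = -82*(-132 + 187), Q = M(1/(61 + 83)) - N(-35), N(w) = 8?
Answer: -141/310 ≈ -0.45484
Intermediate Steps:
M(E) = -129/2 (M(E) = (½)*(-129) = -129/2)
Q = -145/2 (Q = -129/2 - 1*8 = -129/2 - 8 = -145/2 ≈ -72.500)
V = -4510 (V = -82*55 = -4510)
(Q + V)/(9981 + (22 - 1*(-72))) = (-145/2 - 4510)/(9981 + (22 - 1*(-72))) = -9165/(2*(9981 + (22 + 72))) = -9165/(2*(9981 + 94)) = -9165/2/10075 = -9165/2*1/10075 = -141/310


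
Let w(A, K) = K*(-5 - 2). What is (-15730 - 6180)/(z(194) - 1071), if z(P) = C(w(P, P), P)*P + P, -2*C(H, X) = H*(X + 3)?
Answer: -4382/5189829 ≈ -0.00084434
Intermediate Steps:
w(A, K) = -7*K (w(A, K) = K*(-7) = -7*K)
C(H, X) = -H*(3 + X)/2 (C(H, X) = -H*(X + 3)/2 = -H*(3 + X)/2)
z(P) = P + 7*P**2*(3 + P)/2 (z(P) = (-(-7*P)*(3 + P)/2)*P + P = (7*P*(3 + P)/2)*P + P = 7*P**2*(3 + P)/2 + P = P + 7*P**2*(3 + P)/2)
(-15730 - 6180)/(z(194) - 1071) = (-15730 - 6180)/((1/2)*194*(2 + 7*194*(3 + 194)) - 1071) = -21910/((1/2)*194*(2 + 7*194*197) - 1071) = -21910/((1/2)*194*(2 + 267526) - 1071) = -21910/((1/2)*194*267528 - 1071) = -21910/(25950216 - 1071) = -21910/25949145 = -21910*1/25949145 = -4382/5189829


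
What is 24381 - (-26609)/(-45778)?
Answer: 1116086809/45778 ≈ 24380.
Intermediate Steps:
24381 - (-26609)/(-45778) = 24381 - (-26609)*(-1)/45778 = 24381 - 1*26609/45778 = 24381 - 26609/45778 = 1116086809/45778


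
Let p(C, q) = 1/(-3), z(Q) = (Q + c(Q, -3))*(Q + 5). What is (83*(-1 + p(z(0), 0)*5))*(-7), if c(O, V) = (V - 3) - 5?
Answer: 4648/3 ≈ 1549.3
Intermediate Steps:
c(O, V) = -8 + V (c(O, V) = (-3 + V) - 5 = -8 + V)
z(Q) = (-11 + Q)*(5 + Q) (z(Q) = (Q + (-8 - 3))*(Q + 5) = (Q - 11)*(5 + Q) = (-11 + Q)*(5 + Q))
p(C, q) = -⅓
(83*(-1 + p(z(0), 0)*5))*(-7) = (83*(-1 - ⅓*5))*(-7) = (83*(-1 - 5/3))*(-7) = (83*(-8/3))*(-7) = -664/3*(-7) = 4648/3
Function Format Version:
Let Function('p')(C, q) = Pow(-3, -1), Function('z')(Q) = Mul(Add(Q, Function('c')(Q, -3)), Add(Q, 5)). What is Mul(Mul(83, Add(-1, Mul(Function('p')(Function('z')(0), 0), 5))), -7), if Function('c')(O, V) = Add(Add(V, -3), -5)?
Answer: Rational(4648, 3) ≈ 1549.3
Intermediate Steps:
Function('c')(O, V) = Add(-8, V) (Function('c')(O, V) = Add(Add(-3, V), -5) = Add(-8, V))
Function('z')(Q) = Mul(Add(-11, Q), Add(5, Q)) (Function('z')(Q) = Mul(Add(Q, Add(-8, -3)), Add(Q, 5)) = Mul(Add(Q, -11), Add(5, Q)) = Mul(Add(-11, Q), Add(5, Q)))
Function('p')(C, q) = Rational(-1, 3)
Mul(Mul(83, Add(-1, Mul(Function('p')(Function('z')(0), 0), 5))), -7) = Mul(Mul(83, Add(-1, Mul(Rational(-1, 3), 5))), -7) = Mul(Mul(83, Add(-1, Rational(-5, 3))), -7) = Mul(Mul(83, Rational(-8, 3)), -7) = Mul(Rational(-664, 3), -7) = Rational(4648, 3)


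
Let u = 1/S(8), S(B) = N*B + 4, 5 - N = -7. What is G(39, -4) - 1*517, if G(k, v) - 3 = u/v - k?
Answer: -221201/400 ≈ -553.00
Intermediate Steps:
N = 12 (N = 5 - 1*(-7) = 5 + 7 = 12)
S(B) = 4 + 12*B (S(B) = 12*B + 4 = 4 + 12*B)
u = 1/100 (u = 1/(4 + 12*8) = 1/(4 + 96) = 1/100 ≈ 0.010000)
G(k, v) = 3 - k + 1/(100*v) (G(k, v) = 3 + (1/(100*v) - k) = 3 + (-k + 1/(100*v)) = 3 - k + 1/(100*v))
G(39, -4) - 1*517 = (3 - 1*39 + (1/100)/(-4)) - 1*517 = (3 - 39 + (1/100)*(-1/4)) - 517 = (3 - 39 - 1/400) - 517 = -14401/400 - 517 = -221201/400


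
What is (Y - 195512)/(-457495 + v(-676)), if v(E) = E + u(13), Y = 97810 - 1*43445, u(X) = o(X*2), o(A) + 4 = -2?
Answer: 141147/458177 ≈ 0.30806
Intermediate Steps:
o(A) = -6 (o(A) = -4 - 2 = -6)
u(X) = -6
Y = 54365 (Y = 97810 - 43445 = 54365)
v(E) = -6 + E (v(E) = E - 6 = -6 + E)
(Y - 195512)/(-457495 + v(-676)) = (54365 - 195512)/(-457495 + (-6 - 676)) = -141147/(-457495 - 682) = -141147/(-458177) = -141147*(-1/458177) = 141147/458177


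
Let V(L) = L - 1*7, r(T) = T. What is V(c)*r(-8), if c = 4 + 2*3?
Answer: -24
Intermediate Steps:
c = 10 (c = 4 + 6 = 10)
V(L) = -7 + L (V(L) = L - 7 = -7 + L)
V(c)*r(-8) = (-7 + 10)*(-8) = 3*(-8) = -24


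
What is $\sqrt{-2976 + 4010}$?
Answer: $\sqrt{1034} \approx 32.156$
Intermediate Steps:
$\sqrt{-2976 + 4010} = \sqrt{1034}$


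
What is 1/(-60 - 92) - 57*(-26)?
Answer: 225263/152 ≈ 1482.0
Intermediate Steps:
1/(-60 - 92) - 57*(-26) = 1/(-152) + 1482 = -1/152 + 1482 = 225263/152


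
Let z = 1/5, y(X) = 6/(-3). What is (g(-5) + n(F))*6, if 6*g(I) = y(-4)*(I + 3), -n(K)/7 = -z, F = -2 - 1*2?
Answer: 62/5 ≈ 12.400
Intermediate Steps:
F = -4 (F = -2 - 2 = -4)
y(X) = -2 (y(X) = 6*(-⅓) = -2)
z = ⅕ ≈ 0.20000
n(K) = 7/5 (n(K) = -(-7)/5 = -7*(-⅕) = 7/5)
g(I) = -1 - I/3 (g(I) = (-2*(I + 3))/6 = (-2*(3 + I))/6 = (-6 - 2*I)/6 = -1 - I/3)
(g(-5) + n(F))*6 = ((-1 - ⅓*(-5)) + 7/5)*6 = ((-1 + 5/3) + 7/5)*6 = (⅔ + 7/5)*6 = (31/15)*6 = 62/5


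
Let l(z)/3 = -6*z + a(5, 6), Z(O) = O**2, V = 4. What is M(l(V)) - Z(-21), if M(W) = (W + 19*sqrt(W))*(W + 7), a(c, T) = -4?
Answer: 6027 - 2926*I*sqrt(21) ≈ 6027.0 - 13409.0*I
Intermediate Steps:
l(z) = -12 - 18*z (l(z) = 3*(-6*z - 4) = 3*(-4 - 6*z) = -12 - 18*z)
M(W) = (7 + W)*(W + 19*sqrt(W)) (M(W) = (W + 19*sqrt(W))*(7 + W) = (7 + W)*(W + 19*sqrt(W)))
M(l(V)) - Z(-21) = ((-12 - 18*4)**2 + 7*(-12 - 18*4) + 19*(-12 - 18*4)**(3/2) + 133*sqrt(-12 - 18*4)) - 1*(-21)**2 = ((-12 - 72)**2 + 7*(-12 - 72) + 19*(-12 - 72)**(3/2) + 133*sqrt(-12 - 72)) - 1*441 = ((-84)**2 + 7*(-84) + 19*(-84)**(3/2) + 133*sqrt(-84)) - 441 = (7056 - 588 + 19*(-168*I*sqrt(21)) + 133*(2*I*sqrt(21))) - 441 = (7056 - 588 - 3192*I*sqrt(21) + 266*I*sqrt(21)) - 441 = (6468 - 2926*I*sqrt(21)) - 441 = 6027 - 2926*I*sqrt(21)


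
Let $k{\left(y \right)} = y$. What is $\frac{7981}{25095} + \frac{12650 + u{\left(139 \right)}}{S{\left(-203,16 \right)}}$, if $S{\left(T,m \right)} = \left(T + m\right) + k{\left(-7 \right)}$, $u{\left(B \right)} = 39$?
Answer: $- \frac{316882141}{4868430} \approx -65.089$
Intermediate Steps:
$S{\left(T,m \right)} = -7 + T + m$ ($S{\left(T,m \right)} = \left(T + m\right) - 7 = -7 + T + m$)
$\frac{7981}{25095} + \frac{12650 + u{\left(139 \right)}}{S{\left(-203,16 \right)}} = \frac{7981}{25095} + \frac{12650 + 39}{-7 - 203 + 16} = 7981 \cdot \frac{1}{25095} + \frac{12689}{-194} = \frac{7981}{25095} + 12689 \left(- \frac{1}{194}\right) = \frac{7981}{25095} - \frac{12689}{194} = - \frac{316882141}{4868430}$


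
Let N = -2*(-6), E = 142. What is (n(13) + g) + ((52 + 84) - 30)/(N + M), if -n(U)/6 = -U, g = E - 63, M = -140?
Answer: 9995/64 ≈ 156.17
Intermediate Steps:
N = 12
g = 79 (g = 142 - 63 = 79)
n(U) = 6*U (n(U) = -(-6)*U = 6*U)
(n(13) + g) + ((52 + 84) - 30)/(N + M) = (6*13 + 79) + ((52 + 84) - 30)/(12 - 140) = (78 + 79) + (136 - 30)/(-128) = 157 + 106*(-1/128) = 157 - 53/64 = 9995/64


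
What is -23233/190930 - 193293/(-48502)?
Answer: 8944646381/2315121715 ≈ 3.8636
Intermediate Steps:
-23233/190930 - 193293/(-48502) = -23233*1/190930 - 193293*(-1/48502) = -23233/190930 + 193293/48502 = 8944646381/2315121715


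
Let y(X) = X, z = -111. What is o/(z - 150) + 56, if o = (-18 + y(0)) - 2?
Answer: 14636/261 ≈ 56.077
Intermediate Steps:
o = -20 (o = (-18 + 0) - 2 = -18 - 2 = -20)
o/(z - 150) + 56 = -20/(-111 - 150) + 56 = -20/(-261) + 56 = -1/261*(-20) + 56 = 20/261 + 56 = 14636/261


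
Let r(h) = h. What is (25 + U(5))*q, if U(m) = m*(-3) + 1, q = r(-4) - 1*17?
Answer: -231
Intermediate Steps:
q = -21 (q = -4 - 1*17 = -4 - 17 = -21)
U(m) = 1 - 3*m (U(m) = -3*m + 1 = 1 - 3*m)
(25 + U(5))*q = (25 + (1 - 3*5))*(-21) = (25 + (1 - 15))*(-21) = (25 - 14)*(-21) = 11*(-21) = -231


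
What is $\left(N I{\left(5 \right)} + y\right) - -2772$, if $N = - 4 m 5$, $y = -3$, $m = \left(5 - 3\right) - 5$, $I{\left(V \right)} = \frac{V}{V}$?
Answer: $2829$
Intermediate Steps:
$I{\left(V \right)} = 1$
$m = -3$ ($m = 2 - 5 = -3$)
$N = 60$ ($N = \left(-4\right) \left(-3\right) 5 = 12 \cdot 5 = 60$)
$\left(N I{\left(5 \right)} + y\right) - -2772 = \left(60 \cdot 1 - 3\right) - -2772 = \left(60 - 3\right) + 2772 = 57 + 2772 = 2829$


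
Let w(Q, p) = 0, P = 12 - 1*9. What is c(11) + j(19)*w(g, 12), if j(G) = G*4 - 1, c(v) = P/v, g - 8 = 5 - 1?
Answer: 3/11 ≈ 0.27273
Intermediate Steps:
g = 12 (g = 8 + (5 - 1) = 8 + 4 = 12)
P = 3 (P = 12 - 9 = 3)
c(v) = 3/v
j(G) = -1 + 4*G (j(G) = 4*G - 1 = -1 + 4*G)
c(11) + j(19)*w(g, 12) = 3/11 + (-1 + 4*19)*0 = 3*(1/11) + (-1 + 76)*0 = 3/11 + 75*0 = 3/11 + 0 = 3/11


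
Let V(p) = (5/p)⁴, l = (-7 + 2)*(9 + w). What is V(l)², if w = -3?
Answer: 1/1679616 ≈ 5.9537e-7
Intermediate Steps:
l = -30 (l = (-7 + 2)*(9 - 3) = -5*6 = -30)
V(p) = 625/p⁴
V(l)² = (625/(-30)⁴)² = (625*(1/810000))² = (1/1296)² = 1/1679616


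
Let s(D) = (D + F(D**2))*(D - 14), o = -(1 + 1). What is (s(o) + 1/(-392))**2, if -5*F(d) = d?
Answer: 7709366809/3841600 ≈ 2006.8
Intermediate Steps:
F(d) = -d/5
o = -2 (o = -1*2 = -2)
s(D) = (-14 + D)*(D - D**2/5) (s(D) = (D - D**2/5)*(D - 14) = (D - D**2/5)*(-14 + D) = (-14 + D)*(D - D**2/5))
(s(o) + 1/(-392))**2 = ((1/5)*(-2)*(-70 - 1*(-2)**2 + 19*(-2)) + 1/(-392))**2 = ((1/5)*(-2)*(-70 - 1*4 - 38) - 1/392)**2 = ((1/5)*(-2)*(-70 - 4 - 38) - 1/392)**2 = ((1/5)*(-2)*(-112) - 1/392)**2 = (224/5 - 1/392)**2 = (87803/1960)**2 = 7709366809/3841600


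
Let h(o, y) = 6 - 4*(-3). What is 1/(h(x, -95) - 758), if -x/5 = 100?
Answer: -1/740 ≈ -0.0013514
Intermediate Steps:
x = -500 (x = -5*100 = -500)
h(o, y) = 18 (h(o, y) = 6 + 12 = 18)
1/(h(x, -95) - 758) = 1/(18 - 758) = 1/(-740) = -1/740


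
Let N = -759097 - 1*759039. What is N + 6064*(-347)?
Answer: -3622344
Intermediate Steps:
N = -1518136 (N = -759097 - 759039 = -1518136)
N + 6064*(-347) = -1518136 + 6064*(-347) = -1518136 - 2104208 = -3622344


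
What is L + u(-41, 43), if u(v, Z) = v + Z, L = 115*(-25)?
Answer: -2873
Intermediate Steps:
L = -2875
u(v, Z) = Z + v
L + u(-41, 43) = -2875 + (43 - 41) = -2875 + 2 = -2873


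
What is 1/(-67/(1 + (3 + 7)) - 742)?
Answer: -11/8229 ≈ -0.0013367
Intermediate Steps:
1/(-67/(1 + (3 + 7)) - 742) = 1/(-67/(1 + 10) - 742) = 1/(-67/11 - 742) = 1/(-8229/11) = -11/8229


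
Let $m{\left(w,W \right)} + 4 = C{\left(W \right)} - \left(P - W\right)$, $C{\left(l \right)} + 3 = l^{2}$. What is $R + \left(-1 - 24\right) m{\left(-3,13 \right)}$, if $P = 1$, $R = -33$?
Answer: $-4383$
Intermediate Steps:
$C{\left(l \right)} = -3 + l^{2}$
$m{\left(w,W \right)} = -8 + W + W^{2}$ ($m{\left(w,W \right)} = -4 - \left(4 - W - W^{2}\right) = -4 + \left(\left(-3 + W^{2}\right) + \left(-1 + W\right)\right) = -4 + \left(-4 + W + W^{2}\right) = -8 + W + W^{2}$)
$R + \left(-1 - 24\right) m{\left(-3,13 \right)} = -33 + \left(-1 - 24\right) \left(-8 + 13 + 13^{2}\right) = -33 + \left(-1 - 24\right) \left(-8 + 13 + 169\right) = -33 - 4350 = -4383$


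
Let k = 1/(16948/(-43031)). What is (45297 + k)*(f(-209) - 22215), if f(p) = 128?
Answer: -16955097145675/16948 ≈ -1.0004e+9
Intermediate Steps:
k = -43031/16948 (k = 1/(16948*(-1/43031)) = 1/(-16948/43031) = -43031/16948 ≈ -2.5390)
(45297 + k)*(f(-209) - 22215) = (45297 - 43031/16948)*(128 - 22215) = (767650525/16948)*(-22087) = -16955097145675/16948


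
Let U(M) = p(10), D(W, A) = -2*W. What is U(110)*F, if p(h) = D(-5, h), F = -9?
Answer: -90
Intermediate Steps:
p(h) = 10 (p(h) = -2*(-5) = 10)
U(M) = 10
U(110)*F = 10*(-9) = -90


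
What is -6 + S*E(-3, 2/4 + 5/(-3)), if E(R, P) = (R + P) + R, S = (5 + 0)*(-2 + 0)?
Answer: 197/3 ≈ 65.667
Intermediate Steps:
S = -10 (S = 5*(-2) = -10)
E(R, P) = P + 2*R (E(R, P) = (P + R) + R = P + 2*R)
-6 + S*E(-3, 2/4 + 5/(-3)) = -6 - 10*((2/4 + 5/(-3)) + 2*(-3)) = -6 - 10*((2*(¼) + 5*(-⅓)) - 6) = -6 - 10*((½ - 5/3) - 6) = -6 - 10*(-7/6 - 6) = -6 - 10*(-43/6) = -6 + 215/3 = 197/3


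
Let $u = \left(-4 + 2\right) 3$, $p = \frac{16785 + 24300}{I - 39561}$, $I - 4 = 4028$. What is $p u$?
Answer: $\frac{82170}{11843} \approx 6.9383$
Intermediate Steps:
$I = 4032$ ($I = 4 + 4028 = 4032$)
$p = - \frac{13695}{11843}$ ($p = \frac{16785 + 24300}{4032 - 39561} = \frac{41085}{-35529} = 41085 \left(- \frac{1}{35529}\right) = - \frac{13695}{11843} \approx -1.1564$)
$u = -6$ ($u = \left(-2\right) 3 = -6$)
$p u = \left(- \frac{13695}{11843}\right) \left(-6\right) = \frac{82170}{11843}$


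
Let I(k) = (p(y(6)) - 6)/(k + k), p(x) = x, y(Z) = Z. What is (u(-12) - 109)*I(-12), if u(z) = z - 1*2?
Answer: 0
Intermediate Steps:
u(z) = -2 + z (u(z) = z - 2 = -2 + z)
I(k) = 0 (I(k) = (6 - 6)/(k + k) = 0/((2*k)) = 0*(1/(2*k)) = 0)
(u(-12) - 109)*I(-12) = ((-2 - 12) - 109)*0 = (-14 - 109)*0 = -123*0 = 0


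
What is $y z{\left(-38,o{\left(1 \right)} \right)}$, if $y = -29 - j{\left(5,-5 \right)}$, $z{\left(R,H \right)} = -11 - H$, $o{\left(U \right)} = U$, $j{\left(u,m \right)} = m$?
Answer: $288$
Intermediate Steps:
$y = -24$ ($y = -29 - -5 = -29 + 5 = -24$)
$y z{\left(-38,o{\left(1 \right)} \right)} = - 24 \left(-11 - 1\right) = \left(-24\right) \left(-12\right) = 288$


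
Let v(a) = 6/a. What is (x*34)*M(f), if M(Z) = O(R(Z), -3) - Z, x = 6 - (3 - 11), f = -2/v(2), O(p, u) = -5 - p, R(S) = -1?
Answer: -4760/3 ≈ -1586.7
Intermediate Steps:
f = -⅔ (f = -2/(6/2) = -2/(6*(½)) = -2/3 = -2*⅓ = -⅔ ≈ -0.66667)
x = 14 (x = 6 - 1*(-8) = 6 + 8 = 14)
M(Z) = -4 - Z (M(Z) = (-5 - 1*(-1)) - Z = (-5 + 1) - Z = -4 - Z)
(x*34)*M(f) = (14*34)*(-4 - 1*(-⅔)) = 476*(-4 + ⅔) = 476*(-10/3) = -4760/3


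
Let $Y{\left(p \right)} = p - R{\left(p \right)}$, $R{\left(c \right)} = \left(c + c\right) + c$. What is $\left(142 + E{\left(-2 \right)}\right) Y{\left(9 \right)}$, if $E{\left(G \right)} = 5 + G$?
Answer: $-2610$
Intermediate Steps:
$R{\left(c \right)} = 3 c$ ($R{\left(c \right)} = 2 c + c = 3 c$)
$Y{\left(p \right)} = - 2 p$ ($Y{\left(p \right)} = p - 3 p = - 2 p$)
$\left(142 + E{\left(-2 \right)}\right) Y{\left(9 \right)} = \left(142 + \left(5 - 2\right)\right) \left(\left(-2\right) 9\right) = \left(142 + 3\right) \left(-18\right) = 145 \left(-18\right) = -2610$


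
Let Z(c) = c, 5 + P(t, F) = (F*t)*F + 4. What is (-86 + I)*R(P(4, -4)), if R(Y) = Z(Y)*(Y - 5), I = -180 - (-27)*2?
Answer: -774648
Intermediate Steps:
I = -126 (I = -180 - 1*(-54) = -180 + 54 = -126)
P(t, F) = -1 + t*F² (P(t, F) = -5 + ((F*t)*F + 4) = -5 + (t*F² + 4) = -5 + (4 + t*F²) = -1 + t*F²)
R(Y) = Y*(-5 + Y) (R(Y) = Y*(Y - 5) = Y*(-5 + Y))
(-86 + I)*R(P(4, -4)) = (-86 - 126)*((-1 + 4*(-4)²)*(-5 + (-1 + 4*(-4)²))) = -212*(-1 + 4*16)*(-5 + (-1 + 4*16)) = -212*(-1 + 64)*(-5 + (-1 + 64)) = -13356*(-5 + 63) = -13356*58 = -212*3654 = -774648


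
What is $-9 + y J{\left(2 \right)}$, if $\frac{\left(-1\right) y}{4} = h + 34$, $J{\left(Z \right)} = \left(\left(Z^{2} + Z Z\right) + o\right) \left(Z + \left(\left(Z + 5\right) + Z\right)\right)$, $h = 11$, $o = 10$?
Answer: $-35649$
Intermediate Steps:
$J{\left(Z \right)} = \left(5 + 3 Z\right) \left(10 + 2 Z^{2}\right)$ ($J{\left(Z \right)} = \left(\left(Z^{2} + Z Z\right) + 10\right) \left(Z + \left(\left(Z + 5\right) + Z\right)\right) = \left(\left(Z^{2} + Z^{2}\right) + 10\right) \left(Z + \left(\left(5 + Z\right) + Z\right)\right) = \left(2 Z^{2} + 10\right) \left(Z + \left(5 + 2 Z\right)\right) = \left(10 + 2 Z^{2}\right) \left(5 + 3 Z\right) = \left(5 + 3 Z\right) \left(10 + 2 Z^{2}\right)$)
$y = -180$ ($y = - 4 \left(11 + 34\right) = \left(-4\right) 45 = -180$)
$-9 + y J{\left(2 \right)} = -9 - 180 \left(50 + 6 \cdot 2^{3} + 10 \cdot 2^{2} + 30 \cdot 2\right) = -9 - 180 \left(50 + 6 \cdot 8 + 10 \cdot 4 + 60\right) = -9 - 180 \left(50 + 48 + 40 + 60\right) = -9 - 35640 = -35649$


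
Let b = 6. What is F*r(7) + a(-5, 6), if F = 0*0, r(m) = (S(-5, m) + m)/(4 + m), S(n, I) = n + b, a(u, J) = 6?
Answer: 6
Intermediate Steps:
S(n, I) = 6 + n (S(n, I) = n + 6 = 6 + n)
r(m) = (1 + m)/(4 + m) (r(m) = ((6 - 5) + m)/(4 + m) = (1 + m)/(4 + m))
F = 0
F*r(7) + a(-5, 6) = 0*((1 + 7)/(4 + 7)) + 6 = 0*(8/11) + 6 = 0 + 6 = 6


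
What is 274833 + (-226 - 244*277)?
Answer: 207019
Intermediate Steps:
274833 + (-226 - 244*277) = 274833 + (-226 - 67588) = 274833 - 67814 = 207019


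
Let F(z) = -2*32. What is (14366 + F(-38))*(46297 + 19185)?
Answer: 936523564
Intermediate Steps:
F(z) = -64
(14366 + F(-38))*(46297 + 19185) = (14366 - 64)*(46297 + 19185) = 14302*65482 = 936523564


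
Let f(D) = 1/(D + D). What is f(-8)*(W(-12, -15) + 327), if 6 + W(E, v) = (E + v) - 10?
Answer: -71/4 ≈ -17.750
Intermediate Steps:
W(E, v) = -16 + E + v (W(E, v) = -6 + ((E + v) - 10) = -6 + (-10 + E + v) = -16 + E + v)
f(D) = 1/(2*D)
f(-8)*(W(-12, -15) + 327) = ((½)/(-8))*((-16 - 12 - 15) + 327) = ((½)*(-⅛))*(-43 + 327) = -1/16*284 = -71/4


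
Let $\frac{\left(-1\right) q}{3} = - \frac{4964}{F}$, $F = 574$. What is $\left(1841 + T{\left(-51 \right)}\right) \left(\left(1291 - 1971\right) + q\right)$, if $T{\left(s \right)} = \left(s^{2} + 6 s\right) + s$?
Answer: $- \frac{766811690}{287} \approx -2.6718 \cdot 10^{6}$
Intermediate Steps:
$T{\left(s \right)} = s^{2} + 7 s$
$q = \frac{7446}{287}$ ($q = - 3 \left(- \frac{4964}{574}\right) = - 3 \left(\left(-4964\right) \frac{1}{574}\right) = \left(-3\right) \left(- \frac{2482}{287}\right) = \frac{7446}{287} \approx 25.944$)
$\left(1841 + T{\left(-51 \right)}\right) \left(\left(1291 - 1971\right) + q\right) = \left(1841 - 51 \left(7 - 51\right)\right) \left(\left(1291 - 1971\right) + \frac{7446}{287}\right) = \left(1841 - -2244\right) \left(-680 + \frac{7446}{287}\right) = \left(1841 + 2244\right) \left(- \frac{187714}{287}\right) = 4085 \left(- \frac{187714}{287}\right) = - \frac{766811690}{287}$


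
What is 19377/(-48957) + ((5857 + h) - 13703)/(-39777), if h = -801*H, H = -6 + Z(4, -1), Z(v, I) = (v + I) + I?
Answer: -181166845/649120863 ≈ -0.27910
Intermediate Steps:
Z(v, I) = v + 2*I (Z(v, I) = (I + v) + I = v + 2*I)
H = -4 (H = -6 + (4 + 2*(-1)) = -6 + (4 - 2) = -6 + 2 = -4)
h = 3204 (h = -801*(-4) = 3204)
19377/(-48957) + ((5857 + h) - 13703)/(-39777) = 19377/(-48957) + ((5857 + 3204) - 13703)/(-39777) = 19377*(-1/48957) + (9061 - 13703)*(-1/39777) = -6459/16319 - 4642*(-1/39777) = -6459/16319 + 4642/39777 = -181166845/649120863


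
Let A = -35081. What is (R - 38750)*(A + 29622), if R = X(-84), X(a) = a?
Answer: 211994806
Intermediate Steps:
R = -84
(R - 38750)*(A + 29622) = (-84 - 38750)*(-35081 + 29622) = -38834*(-5459) = 211994806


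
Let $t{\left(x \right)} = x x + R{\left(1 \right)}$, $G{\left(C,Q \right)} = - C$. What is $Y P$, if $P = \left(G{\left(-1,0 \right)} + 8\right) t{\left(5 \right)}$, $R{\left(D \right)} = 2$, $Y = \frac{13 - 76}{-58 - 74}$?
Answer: $\frac{5103}{44} \approx 115.98$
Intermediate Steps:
$Y = \frac{21}{44}$ ($Y = - \frac{63}{-132} = \left(-63\right) \left(- \frac{1}{132}\right) = \frac{21}{44} \approx 0.47727$)
$t{\left(x \right)} = 2 + x^{2}$ ($t{\left(x \right)} = x x + 2 = x^{2} + 2 = 2 + x^{2}$)
$P = 243$ ($P = \left(\left(-1\right) \left(-1\right) + 8\right) \left(2 + 5^{2}\right) = \left(1 + 8\right) \left(2 + 25\right) = 9 \cdot 27 = 243$)
$Y P = \frac{21}{44} \cdot 243 = \frac{5103}{44}$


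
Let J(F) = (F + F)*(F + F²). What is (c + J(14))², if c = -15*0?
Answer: 34574400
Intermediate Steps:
c = 0
J(F) = 2*F*(F + F²) (J(F) = (2*F)*(F + F²) = 2*F*(F + F²))
(c + J(14))² = (0 + 2*14²*(1 + 14))² = (0 + 2*196*15)² = (0 + 5880)² = 5880² = 34574400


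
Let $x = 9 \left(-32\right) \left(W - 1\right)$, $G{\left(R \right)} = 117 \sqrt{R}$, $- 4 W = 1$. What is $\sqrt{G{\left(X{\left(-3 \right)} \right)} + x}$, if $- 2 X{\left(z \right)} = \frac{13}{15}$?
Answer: $\frac{\sqrt{36000 + 390 i \sqrt{390}}}{10} \approx 19.081 + 2.0182 i$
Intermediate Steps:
$W = - \frac{1}{4}$ ($W = \left(- \frac{1}{4}\right) 1 = - \frac{1}{4} \approx -0.25$)
$X{\left(z \right)} = - \frac{13}{30}$ ($X{\left(z \right)} = - \frac{13 \cdot \frac{1}{15}}{2} = \left(- \frac{1}{2}\right) \frac{13}{15} = - \frac{13}{30}$)
$x = 360$ ($x = 9 \left(-32\right) \left(- \frac{1}{4} - 1\right) = - 288 \left(- \frac{1}{4} - 1\right) = \left(-288\right) \left(- \frac{5}{4}\right) = 360$)
$\sqrt{G{\left(X{\left(-3 \right)} \right)} + x} = \sqrt{117 \sqrt{- \frac{13}{30}} + 360} = \sqrt{117 \frac{i \sqrt{390}}{30} + 360} = \sqrt{\frac{39 i \sqrt{390}}{10} + 360} = \sqrt{360 + \frac{39 i \sqrt{390}}{10}}$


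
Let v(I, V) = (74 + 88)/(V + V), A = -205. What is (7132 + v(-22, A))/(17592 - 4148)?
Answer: 1461979/2756020 ≈ 0.53047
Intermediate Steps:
v(I, V) = 81/V (v(I, V) = 162/((2*V)) = 162*(1/(2*V)) = 81/V)
(7132 + v(-22, A))/(17592 - 4148) = (7132 + 81/(-205))/(17592 - 4148) = (7132 + 81*(-1/205))/13444 = (7132 - 81/205)*(1/13444) = (1461979/205)*(1/13444) = 1461979/2756020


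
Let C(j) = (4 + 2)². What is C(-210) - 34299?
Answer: -34263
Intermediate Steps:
C(j) = 36 (C(j) = 6² = 36)
C(-210) - 34299 = 36 - 34299 = -34263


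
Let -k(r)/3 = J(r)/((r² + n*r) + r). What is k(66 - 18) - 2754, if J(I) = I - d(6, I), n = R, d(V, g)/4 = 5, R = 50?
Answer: -1090591/396 ≈ -2754.0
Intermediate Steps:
d(V, g) = 20 (d(V, g) = 4*5 = 20)
n = 50
J(I) = -20 + I (J(I) = I - 1*20 = I - 20 = -20 + I)
k(r) = -3*(-20 + r)/(r² + 51*r) (k(r) = -3*(-20 + r)/((r² + 50*r) + r) = -3*(-20 + r)/(r² + 51*r))
k(66 - 18) - 2754 = 3*(20 - (66 - 18))/((66 - 18)*(51 + (66 - 18))) - 2754 = 3*(20 - 1*48)/(48*(51 + 48)) - 2754 = 3*(1/48)*(20 - 48)/99 - 2754 = 3*(1/48)*(1/99)*(-28) - 2754 = -7/396 - 2754 = -1090591/396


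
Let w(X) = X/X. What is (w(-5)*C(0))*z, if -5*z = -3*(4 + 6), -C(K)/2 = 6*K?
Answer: 0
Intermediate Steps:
w(X) = 1
C(K) = -12*K
z = 6 (z = -(-3)*(4 + 6)/5 = -(-3)*10/5 = -⅕*(-30) = 6)
(w(-5)*C(0))*z = (1*(-12*0))*6 = (1*0)*6 = 0*6 = 0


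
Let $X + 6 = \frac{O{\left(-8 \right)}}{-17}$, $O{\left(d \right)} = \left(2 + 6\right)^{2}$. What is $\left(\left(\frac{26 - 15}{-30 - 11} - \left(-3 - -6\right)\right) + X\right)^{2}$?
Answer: $\frac{82519056}{485809} \approx 169.86$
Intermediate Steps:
$O{\left(d \right)} = 64$ ($O{\left(d \right)} = 8^{2} = 64$)
$X = - \frac{166}{17}$ ($X = -6 + \frac{64}{-17} = -6 + 64 \left(- \frac{1}{17}\right) = -6 - \frac{64}{17} = - \frac{166}{17} \approx -9.7647$)
$\left(\left(\frac{26 - 15}{-30 - 11} - \left(-3 - -6\right)\right) + X\right)^{2} = \left(\left(\frac{26 - 15}{-30 - 11} - \left(-3 - -6\right)\right) - \frac{166}{17}\right)^{2} = \left(\left(\frac{11}{-41} - \left(-3 + 6\right)\right) - \frac{166}{17}\right)^{2} = \left(\left(11 \left(- \frac{1}{41}\right) - 3\right) - \frac{166}{17}\right)^{2} = \left(\left(- \frac{11}{41} - 3\right) - \frac{166}{17}\right)^{2} = \left(- \frac{134}{41} - \frac{166}{17}\right)^{2} = \left(- \frac{9084}{697}\right)^{2} = \frac{82519056}{485809}$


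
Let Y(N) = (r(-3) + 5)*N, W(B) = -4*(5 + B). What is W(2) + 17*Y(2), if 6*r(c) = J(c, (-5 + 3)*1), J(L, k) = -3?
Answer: 125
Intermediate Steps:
r(c) = -1/2 (r(c) = (1/6)*(-3) = -1/2)
W(B) = -20 - 4*B
Y(N) = 9*N/2 (Y(N) = (-1/2 + 5)*N = 9*N/2)
W(2) + 17*Y(2) = (-20 - 4*2) + 17*((9/2)*2) = (-20 - 8) + 17*9 = -28 + 153 = 125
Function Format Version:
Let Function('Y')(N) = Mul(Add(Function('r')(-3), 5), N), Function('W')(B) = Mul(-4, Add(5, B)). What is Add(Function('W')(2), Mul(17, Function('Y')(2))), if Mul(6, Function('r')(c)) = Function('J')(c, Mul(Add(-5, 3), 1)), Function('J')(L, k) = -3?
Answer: 125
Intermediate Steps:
Function('r')(c) = Rational(-1, 2) (Function('r')(c) = Mul(Rational(1, 6), -3) = Rational(-1, 2))
Function('W')(B) = Add(-20, Mul(-4, B))
Function('Y')(N) = Mul(Rational(9, 2), N) (Function('Y')(N) = Mul(Add(Rational(-1, 2), 5), N) = Mul(Rational(9, 2), N))
Add(Function('W')(2), Mul(17, Function('Y')(2))) = Add(Add(-20, Mul(-4, 2)), Mul(17, Mul(Rational(9, 2), 2))) = Add(Add(-20, -8), Mul(17, 9)) = Add(-28, 153) = 125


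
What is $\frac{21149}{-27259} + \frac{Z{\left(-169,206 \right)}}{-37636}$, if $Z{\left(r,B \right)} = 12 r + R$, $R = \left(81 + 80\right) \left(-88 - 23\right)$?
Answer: $- \frac{253536923}{1025919724} \approx -0.24713$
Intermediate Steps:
$R = -17871$ ($R = 161 \left(-111\right) = -17871$)
$Z{\left(r,B \right)} = -17871 + 12 r$ ($Z{\left(r,B \right)} = 12 r - 17871 = -17871 + 12 r$)
$\frac{21149}{-27259} + \frac{Z{\left(-169,206 \right)}}{-37636} = \frac{21149}{-27259} + \frac{-17871 + 12 \left(-169\right)}{-37636} = 21149 \left(- \frac{1}{27259}\right) + \left(-17871 - 2028\right) \left(- \frac{1}{37636}\right) = - \frac{21149}{27259} - - \frac{19899}{37636} = - \frac{21149}{27259} + \frac{19899}{37636} = - \frac{253536923}{1025919724}$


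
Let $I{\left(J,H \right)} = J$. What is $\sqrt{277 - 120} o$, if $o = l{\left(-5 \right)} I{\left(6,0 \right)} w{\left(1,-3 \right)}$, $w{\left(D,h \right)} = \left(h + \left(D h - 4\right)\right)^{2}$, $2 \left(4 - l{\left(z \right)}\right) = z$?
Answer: $3900 \sqrt{157} \approx 48867.0$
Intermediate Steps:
$l{\left(z \right)} = 4 - \frac{z}{2}$
$w{\left(D,h \right)} = \left(-4 + h + D h\right)^{2}$ ($w{\left(D,h \right)} = \left(h + \left(-4 + D h\right)\right)^{2} = \left(-4 + h + D h\right)^{2}$)
$o = 3900$ ($o = \left(4 - - \frac{5}{2}\right) 6 \left(-4 - 3 + 1 \left(-3\right)\right)^{2} = \left(4 + \frac{5}{2}\right) 6 \left(-4 - 3 - 3\right)^{2} = \frac{13}{2} \cdot 6 \left(-10\right)^{2} = 39 \cdot 100 = 3900$)
$\sqrt{277 - 120} o = \sqrt{277 - 120} \cdot 3900 = \sqrt{157} \cdot 3900 = 3900 \sqrt{157}$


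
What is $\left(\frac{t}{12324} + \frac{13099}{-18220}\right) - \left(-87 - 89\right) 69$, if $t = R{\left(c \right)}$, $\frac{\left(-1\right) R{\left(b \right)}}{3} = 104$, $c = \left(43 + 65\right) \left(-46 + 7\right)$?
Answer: $\frac{17478759459}{1439380} \approx 12143.0$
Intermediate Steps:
$c = -4212$ ($c = 108 \left(-39\right) = -4212$)
$R{\left(b \right)} = -312$ ($R{\left(b \right)} = \left(-3\right) 104 = -312$)
$t = -312$
$\left(\frac{t}{12324} + \frac{13099}{-18220}\right) - \left(-87 - 89\right) 69 = \left(- \frac{312}{12324} + \frac{13099}{-18220}\right) - \left(-87 - 89\right) 69 = \left(\left(-312\right) \frac{1}{12324} + 13099 \left(- \frac{1}{18220}\right)\right) - \left(-176\right) 69 = \left(- \frac{2}{79} - \frac{13099}{18220}\right) - -12144 = - \frac{1071261}{1439380} + 12144 = \frac{17478759459}{1439380}$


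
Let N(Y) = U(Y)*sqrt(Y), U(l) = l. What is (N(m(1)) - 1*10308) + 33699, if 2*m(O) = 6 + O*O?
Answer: 23391 + 7*sqrt(14)/4 ≈ 23398.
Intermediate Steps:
m(O) = 3 + O**2/2 (m(O) = (6 + O*O)/2 = (6 + O**2)/2 = 3 + O**2/2)
N(Y) = Y**(3/2) (N(Y) = Y*sqrt(Y) = Y**(3/2))
(N(m(1)) - 1*10308) + 33699 = ((3 + (1/2)*1**2)**(3/2) - 1*10308) + 33699 = ((3 + (1/2)*1)**(3/2) - 10308) + 33699 = ((3 + 1/2)**(3/2) - 10308) + 33699 = ((7/2)**(3/2) - 10308) + 33699 = (7*sqrt(14)/4 - 10308) + 33699 = (-10308 + 7*sqrt(14)/4) + 33699 = 23391 + 7*sqrt(14)/4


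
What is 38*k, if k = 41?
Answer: 1558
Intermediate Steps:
38*k = 38*41 = 1558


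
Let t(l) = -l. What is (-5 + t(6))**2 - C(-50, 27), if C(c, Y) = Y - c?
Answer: 44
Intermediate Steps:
(-5 + t(6))**2 - C(-50, 27) = (-5 - 1*6)**2 - (27 - 1*(-50)) = (-5 - 6)**2 - (27 + 50) = (-11)**2 - 1*77 = 121 - 77 = 44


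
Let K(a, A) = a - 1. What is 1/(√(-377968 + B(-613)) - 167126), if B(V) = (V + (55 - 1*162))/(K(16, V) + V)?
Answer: -24985337/4175755937498 - 109*I*√711022/4175755937498 ≈ -5.9834e-6 - 2.2011e-8*I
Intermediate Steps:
K(a, A) = -1 + a
B(V) = (-107 + V)/(15 + V) (B(V) = (V + (55 - 1*162))/((-1 + 16) + V) = (V + (55 - 162))/(15 + V) = (V - 107)/(15 + V) = (-107 + V)/(15 + V))
1/(√(-377968 + B(-613)) - 167126) = 1/(√(-377968 + (-107 - 613)/(15 - 613)) - 167126) = 1/(√(-377968 - 720/(-598)) - 167126) = 1/(√(-377968 - 1/598*(-720)) - 167126) = 1/(√(-377968 + 360/299) - 167126) = 1/(√(-113012072/299) - 167126) = 1/(218*I*√711022/299 - 167126) = 1/(-167126 + 218*I*√711022/299)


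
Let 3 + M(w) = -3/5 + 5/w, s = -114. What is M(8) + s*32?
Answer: -146039/40 ≈ -3651.0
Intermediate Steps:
M(w) = -18/5 + 5/w (M(w) = -3 + (-3/5 + 5/w) = -18/5 + 5/w)
M(8) + s*32 = (-18/5 + 5/8) - 114*32 = (-18/5 + 5*(1/8)) - 3648 = (-18/5 + 5/8) - 3648 = -119/40 - 3648 = -146039/40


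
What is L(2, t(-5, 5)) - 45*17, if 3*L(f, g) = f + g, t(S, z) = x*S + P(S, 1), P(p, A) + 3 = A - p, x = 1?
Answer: -765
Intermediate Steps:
P(p, A) = -3 + A - p (P(p, A) = -3 + (A - p) = -3 + A - p)
t(S, z) = -2 (t(S, z) = 1*S + (-3 + 1 - S) = S + (-2 - S) = -2)
L(f, g) = f/3 + g/3 (L(f, g) = (f + g)/3 = f/3 + g/3)
L(2, t(-5, 5)) - 45*17 = ((⅓)*2 + (⅓)*(-2)) - 45*17 = (⅔ - ⅔) - 765 = 0 - 765 = -765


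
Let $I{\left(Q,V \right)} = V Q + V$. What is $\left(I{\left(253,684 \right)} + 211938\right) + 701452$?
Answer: $1087126$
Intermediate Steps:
$I{\left(Q,V \right)} = V + Q V$ ($I{\left(Q,V \right)} = Q V + V = V + Q V$)
$\left(I{\left(253,684 \right)} + 211938\right) + 701452 = \left(684 \left(1 + 253\right) + 211938\right) + 701452 = \left(684 \cdot 254 + 211938\right) + 701452 = \left(173736 + 211938\right) + 701452 = 385674 + 701452 = 1087126$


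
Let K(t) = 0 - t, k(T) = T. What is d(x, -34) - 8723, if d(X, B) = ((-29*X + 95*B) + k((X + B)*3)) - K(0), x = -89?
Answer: -9741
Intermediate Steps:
K(t) = -t
d(X, B) = -26*X + 98*B (d(X, B) = ((-29*X + 95*B) + (X + B)*3) - (-1)*0 = ((-29*X + 95*B) + (B + X)*3) - 1*0 = ((-29*X + 95*B) + (3*B + 3*X)) + 0 = (-26*X + 98*B) + 0 = -26*X + 98*B)
d(x, -34) - 8723 = (-26*(-89) + 98*(-34)) - 8723 = (2314 - 3332) - 8723 = -1018 - 8723 = -9741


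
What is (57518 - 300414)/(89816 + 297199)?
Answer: -242896/387015 ≈ -0.62761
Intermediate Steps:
(57518 - 300414)/(89816 + 297199) = -242896/387015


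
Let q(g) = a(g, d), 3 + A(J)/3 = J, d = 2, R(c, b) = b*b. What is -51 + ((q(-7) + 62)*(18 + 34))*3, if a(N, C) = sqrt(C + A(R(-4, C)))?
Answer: 9621 + 156*sqrt(5) ≈ 9969.8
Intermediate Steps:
R(c, b) = b**2
A(J) = -9 + 3*J
a(N, C) = sqrt(-9 + C + 3*C**2) (a(N, C) = sqrt(C + (-9 + 3*C**2)) = sqrt(-9 + C + 3*C**2))
q(g) = sqrt(5) (q(g) = sqrt(-9 + 2 + 3*2**2) = sqrt(-9 + 2 + 3*4) = sqrt(-9 + 2 + 12) = sqrt(5))
-51 + ((q(-7) + 62)*(18 + 34))*3 = -51 + ((sqrt(5) + 62)*(18 + 34))*3 = -51 + ((62 + sqrt(5))*52)*3 = -51 + (3224 + 52*sqrt(5))*3 = -51 + (9672 + 156*sqrt(5)) = 9621 + 156*sqrt(5)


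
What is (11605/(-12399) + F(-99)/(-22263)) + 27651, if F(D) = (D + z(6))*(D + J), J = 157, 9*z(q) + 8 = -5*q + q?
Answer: 22897704110638/828116811 ≈ 27650.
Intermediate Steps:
z(q) = -8/9 - 4*q/9 (z(q) = -8/9 + (-5*q + q)/9 = -8/9 + (-4*q)/9 = -8/9 - 4*q/9)
F(D) = (157 + D)*(-32/9 + D) (F(D) = (D + (-8/9 - 4/9*6))*(D + 157) = (D + (-8/9 - 8/3))*(157 + D) = (D - 32/9)*(157 + D) = (-32/9 + D)*(157 + D) = (157 + D)*(-32/9 + D))
(11605/(-12399) + F(-99)/(-22263)) + 27651 = (11605/(-12399) + (-5024/9 + (-99)² + (1381/9)*(-99))/(-22263)) + 27651 = (11605*(-1/12399) + (-5024/9 + 9801 - 15191)*(-1/22263)) + 27651 = (-11605/12399 - 53534/9*(-1/22263)) + 27651 = (-11605/12399 + 53534/200367) + 27651 = -553830323/828116811 + 27651 = 22897704110638/828116811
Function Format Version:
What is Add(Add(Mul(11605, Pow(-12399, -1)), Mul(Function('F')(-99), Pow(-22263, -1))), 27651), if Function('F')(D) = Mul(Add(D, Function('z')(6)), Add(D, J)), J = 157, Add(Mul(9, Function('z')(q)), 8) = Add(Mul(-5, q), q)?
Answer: Rational(22897704110638, 828116811) ≈ 27650.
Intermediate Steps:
Function('z')(q) = Add(Rational(-8, 9), Mul(Rational(-4, 9), q)) (Function('z')(q) = Add(Rational(-8, 9), Mul(Rational(1, 9), Add(Mul(-5, q), q))) = Add(Rational(-8, 9), Mul(Rational(1, 9), Mul(-4, q))) = Add(Rational(-8, 9), Mul(Rational(-4, 9), q)))
Function('F')(D) = Mul(Add(157, D), Add(Rational(-32, 9), D)) (Function('F')(D) = Mul(Add(D, Add(Rational(-8, 9), Mul(Rational(-4, 9), 6))), Add(D, 157)) = Mul(Add(D, Add(Rational(-8, 9), Rational(-8, 3))), Add(157, D)) = Mul(Add(D, Rational(-32, 9)), Add(157, D)) = Mul(Add(Rational(-32, 9), D), Add(157, D)) = Mul(Add(157, D), Add(Rational(-32, 9), D)))
Add(Add(Mul(11605, Pow(-12399, -1)), Mul(Function('F')(-99), Pow(-22263, -1))), 27651) = Add(Add(Mul(11605, Pow(-12399, -1)), Mul(Add(Rational(-5024, 9), Pow(-99, 2), Mul(Rational(1381, 9), -99)), Pow(-22263, -1))), 27651) = Add(Add(Mul(11605, Rational(-1, 12399)), Mul(Add(Rational(-5024, 9), 9801, -15191), Rational(-1, 22263))), 27651) = Add(Add(Rational(-11605, 12399), Mul(Rational(-53534, 9), Rational(-1, 22263))), 27651) = Add(Add(Rational(-11605, 12399), Rational(53534, 200367)), 27651) = Add(Rational(-553830323, 828116811), 27651) = Rational(22897704110638, 828116811)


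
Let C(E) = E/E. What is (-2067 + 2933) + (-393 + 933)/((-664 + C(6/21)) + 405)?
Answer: 37148/43 ≈ 863.91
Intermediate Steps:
C(E) = 1
(-2067 + 2933) + (-393 + 933)/((-664 + C(6/21)) + 405) = (-2067 + 2933) + (-393 + 933)/((-664 + 1) + 405) = 866 + 540/(-663 + 405) = 866 + 540/(-258) = 866 + 540*(-1/258) = 866 - 90/43 = 37148/43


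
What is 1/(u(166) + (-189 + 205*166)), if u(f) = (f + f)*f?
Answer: 1/88953 ≈ 1.1242e-5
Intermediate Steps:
u(f) = 2*f² (u(f) = (2*f)*f = 2*f²)
1/(u(166) + (-189 + 205*166)) = 1/(2*166² + (-189 + 205*166)) = 1/(2*27556 + (-189 + 34030)) = 1/(55112 + 33841) = 1/88953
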